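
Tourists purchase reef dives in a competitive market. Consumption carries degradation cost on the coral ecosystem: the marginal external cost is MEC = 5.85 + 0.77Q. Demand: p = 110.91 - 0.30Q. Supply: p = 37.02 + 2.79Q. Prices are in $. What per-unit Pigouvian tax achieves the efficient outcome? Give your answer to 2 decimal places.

Social marginal benefit = demand − MEC = 105.06 - 1.07Q.
Set SMB = MC: 105.06 - 1.07Q = 37.02 + 2.79Q → Q* = 17.6269.
The Pigouvian tax equals MEC at Q*: 5.85 + 0.77×17.6269 = 19.4227.

tax = $19.42 per unit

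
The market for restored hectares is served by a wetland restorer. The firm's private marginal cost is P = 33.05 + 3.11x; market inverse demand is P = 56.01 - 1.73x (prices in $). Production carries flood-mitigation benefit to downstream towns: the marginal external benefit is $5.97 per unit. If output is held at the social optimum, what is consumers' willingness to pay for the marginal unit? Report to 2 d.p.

P = $45.67

Social marginal cost = private MC − MEB = 27.08 + 3.11x.
Set SMC = demand: 27.08 + 3.11x = 56.01 - 1.73x → x* = 5.9773.
Consumer price on the demand curve at x*: 56.01 − 1.73×5.9773 = 45.6693.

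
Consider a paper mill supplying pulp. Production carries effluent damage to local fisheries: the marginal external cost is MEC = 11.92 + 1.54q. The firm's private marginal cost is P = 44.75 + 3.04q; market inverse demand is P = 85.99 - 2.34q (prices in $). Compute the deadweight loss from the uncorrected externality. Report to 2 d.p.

DWL = $40.67

Market equilibrium (private): 44.75 + 3.04q = 85.99 - 2.34q → q_m = 7.6654.
Social marginal cost = private MC + MEC = 56.67 + 4.58q.
Set SMC = demand: 56.67 + 4.58q = 85.99 - 2.34q → q* = 4.2370.
Between q* and q_m the wedge SMC − demand runs linearly from 0 to MEC(q_m), so the loss is a triangle.
DWL = ½ × 3.4284 × 23.7248 = 40.6691.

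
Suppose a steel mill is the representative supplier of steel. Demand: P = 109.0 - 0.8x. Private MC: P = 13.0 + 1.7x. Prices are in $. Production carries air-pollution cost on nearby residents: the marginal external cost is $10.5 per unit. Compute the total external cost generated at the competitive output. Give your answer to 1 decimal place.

Market equilibrium (private): 13.0 + 1.7x = 109.0 - 0.8x → x_m = 38.4000.
Total external cost = MEC × x_m = 10.5 × 38.4000 = 403.2000.

$403.2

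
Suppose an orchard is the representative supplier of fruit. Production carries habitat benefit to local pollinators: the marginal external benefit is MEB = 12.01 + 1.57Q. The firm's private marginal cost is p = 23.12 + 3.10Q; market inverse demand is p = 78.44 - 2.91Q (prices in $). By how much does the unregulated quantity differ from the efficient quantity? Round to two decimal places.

5.96 units

Market equilibrium (private): 23.12 + 3.10Q = 78.44 - 2.91Q → Q_m = 9.2047.
Social marginal cost = private MC − MEB = 11.11 + 1.53Q.
Set SMC = demand: 11.11 + 1.53Q = 78.44 - 2.91Q → Q* = 15.1644.
Gap = |9.2047 − 15.1644| = 5.9597.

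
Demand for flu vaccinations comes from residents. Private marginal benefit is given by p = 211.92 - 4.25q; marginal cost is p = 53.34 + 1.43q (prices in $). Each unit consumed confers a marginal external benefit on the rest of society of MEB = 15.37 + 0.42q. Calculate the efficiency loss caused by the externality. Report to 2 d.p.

Market equilibrium (private): 53.34 + 1.43q = 211.92 - 4.25q → q_m = 27.9190.
Social marginal benefit = demand + MEB = 227.29 - 3.83q.
Set SMB = MC: 227.29 - 3.83q = 53.34 + 1.43q → q* = 33.0703.
The welfare-loss triangle has base |q_m − q*| and height MEB(q_m) (the vertical gap between SMB and MC is zero at q* and MEB at q_m).
DWL = ½ × 5.1513 × 27.0960 = 69.7898.

DWL = $69.79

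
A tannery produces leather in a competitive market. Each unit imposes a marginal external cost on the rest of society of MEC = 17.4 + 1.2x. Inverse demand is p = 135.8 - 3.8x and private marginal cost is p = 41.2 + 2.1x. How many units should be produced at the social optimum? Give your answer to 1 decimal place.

x* = 10.9

Social marginal cost = private MC + MEC = 58.6 + 3.3x.
Set SMC = demand: 58.6 + 3.3x = 135.8 - 3.8x → x* = 10.8732.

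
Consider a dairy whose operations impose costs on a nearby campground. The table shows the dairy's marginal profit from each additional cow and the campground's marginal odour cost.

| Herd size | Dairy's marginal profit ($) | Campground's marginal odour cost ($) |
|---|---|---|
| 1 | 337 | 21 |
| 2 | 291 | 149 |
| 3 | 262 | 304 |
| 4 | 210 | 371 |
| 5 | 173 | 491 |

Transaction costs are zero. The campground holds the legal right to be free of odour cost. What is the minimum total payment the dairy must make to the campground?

Efficient level: marginal profit ≥ marginal odour cost through level 2, so k* = 2.
With the campground holding the right, the dairy must at least compensate total damage at k*: 21 + 149 = 170.

$170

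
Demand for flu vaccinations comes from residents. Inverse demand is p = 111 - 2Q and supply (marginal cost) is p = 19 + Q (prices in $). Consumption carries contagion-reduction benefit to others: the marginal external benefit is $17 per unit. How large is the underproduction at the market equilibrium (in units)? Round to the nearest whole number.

Market equilibrium (private): 19 + Q = 111 - 2Q → Q_m = 30.6667.
Social marginal benefit = demand + MEB = 128 - 2Q.
Set SMB = MC: 128 - 2Q = 19 + Q → Q* = 36.3333.
Gap = |30.6667 − 36.3333| = 5.6666.

6 units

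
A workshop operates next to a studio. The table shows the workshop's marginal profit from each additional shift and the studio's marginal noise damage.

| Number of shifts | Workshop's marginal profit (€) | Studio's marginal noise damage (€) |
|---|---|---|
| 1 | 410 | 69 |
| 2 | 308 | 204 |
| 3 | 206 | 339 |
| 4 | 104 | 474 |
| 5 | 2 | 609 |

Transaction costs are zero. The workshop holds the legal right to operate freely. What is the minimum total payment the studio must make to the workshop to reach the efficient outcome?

Left alone the workshop would choose level 5 (marginal profit stays positive).
Efficient level: k* = 2 (marginal profit ≥ marginal noise damage through 2).
The studio must at least cover the workshop's forgone profit from cutting 5→2: 206 + 104 + 2 = 312.

€312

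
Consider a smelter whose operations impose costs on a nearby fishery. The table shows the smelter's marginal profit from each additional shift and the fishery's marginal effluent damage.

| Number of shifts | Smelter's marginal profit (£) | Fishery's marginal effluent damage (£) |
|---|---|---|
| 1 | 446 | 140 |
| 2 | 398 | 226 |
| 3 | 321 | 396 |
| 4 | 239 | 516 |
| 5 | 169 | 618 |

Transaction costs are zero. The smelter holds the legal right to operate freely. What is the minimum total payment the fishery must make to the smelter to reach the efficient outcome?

Left alone the smelter would choose level 5 (marginal profit stays positive).
Efficient level: k* = 2 (marginal profit ≥ marginal effluent damage through 2).
The fishery must at least cover the smelter's forgone profit from cutting 5→2: 321 + 239 + 169 = 729.

£729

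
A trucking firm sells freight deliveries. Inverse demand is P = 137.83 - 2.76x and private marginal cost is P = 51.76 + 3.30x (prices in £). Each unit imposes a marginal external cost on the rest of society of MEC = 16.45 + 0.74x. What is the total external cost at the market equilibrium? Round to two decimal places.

Market equilibrium (private): 51.76 + 3.30x = 137.83 - 2.76x → x_m = 14.2030.
Total external cost = ∫₀^{x_m} (16.45 + 0.74x) dx = 16.45×14.2030 + ½×0.74×14.2030² = 308.2777.

£308.28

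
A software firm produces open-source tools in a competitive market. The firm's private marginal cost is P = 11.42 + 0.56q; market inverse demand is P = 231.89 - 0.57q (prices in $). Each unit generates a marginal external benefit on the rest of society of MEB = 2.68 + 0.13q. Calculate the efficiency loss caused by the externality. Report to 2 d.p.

DWL = $393.23

Market equilibrium (private): 11.42 + 0.56q = 231.89 - 0.57q → q_m = 195.1062.
Social marginal cost = private MC − MEB = 8.74 + 0.43q.
Set SMC = demand: 8.74 + 0.43q = 231.89 - 0.57q → q* = 223.1500.
Between q* and q_m the wedge demand − SMC runs linearly from 0 to MEB(q_m), so the loss is a triangle.
DWL = ½ × 28.0438 × 28.0438 = 393.2274.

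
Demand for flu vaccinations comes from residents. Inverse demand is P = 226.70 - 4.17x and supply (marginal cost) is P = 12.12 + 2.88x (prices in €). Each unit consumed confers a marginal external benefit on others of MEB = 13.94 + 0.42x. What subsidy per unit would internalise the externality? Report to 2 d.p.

Social marginal benefit = demand + MEB = 240.64 - 3.75x.
Set SMB = MC: 240.64 - 3.75x = 12.12 + 2.88x → x* = 34.4676.
The Pigouvian subsidy equals MEB at x*: 13.94 + 0.42×34.4676 = 28.4164.

subsidy = €28.42 per unit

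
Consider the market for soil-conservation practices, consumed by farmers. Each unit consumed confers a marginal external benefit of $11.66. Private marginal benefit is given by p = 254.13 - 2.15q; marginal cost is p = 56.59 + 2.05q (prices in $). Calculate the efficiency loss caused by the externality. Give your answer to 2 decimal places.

Market equilibrium (private): 56.59 + 2.05q = 254.13 - 2.15q → q_m = 47.0333.
Social marginal benefit = demand + MEB = 265.79 - 2.15q.
Set SMB = MC: 265.79 - 2.15q = 56.59 + 2.05q → q* = 49.8095.
The loss is the area between SMB and MC from q* to q_m; with linear curves that's a triangle of height MEB(q_m).
DWL = ½ × 2.7762 × 11.6600 = 16.1852.

DWL = $16.19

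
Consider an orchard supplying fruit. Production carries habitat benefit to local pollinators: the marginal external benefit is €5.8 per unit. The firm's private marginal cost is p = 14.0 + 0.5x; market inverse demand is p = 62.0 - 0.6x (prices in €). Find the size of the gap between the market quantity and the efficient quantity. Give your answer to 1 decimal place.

Market equilibrium (private): 14.0 + 0.5x = 62.0 - 0.6x → x_m = 43.6364.
Social marginal cost = private MC − MEB = 8.2 + 0.5x.
Set SMC = demand: 8.2 + 0.5x = 62.0 - 0.6x → x* = 48.9091.
Gap = |43.6364 − 48.9091| = 5.2727.

5.3 units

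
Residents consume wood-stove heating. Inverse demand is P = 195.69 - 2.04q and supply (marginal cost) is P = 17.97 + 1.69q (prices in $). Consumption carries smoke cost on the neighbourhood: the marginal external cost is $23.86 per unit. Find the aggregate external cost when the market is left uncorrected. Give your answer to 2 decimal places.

Market equilibrium (private): 17.97 + 1.69q = 195.69 - 2.04q → q_m = 47.6461.
Total external cost = MEC × q_m = 23.86 × 47.6461 = 1136.8359.

$1136.84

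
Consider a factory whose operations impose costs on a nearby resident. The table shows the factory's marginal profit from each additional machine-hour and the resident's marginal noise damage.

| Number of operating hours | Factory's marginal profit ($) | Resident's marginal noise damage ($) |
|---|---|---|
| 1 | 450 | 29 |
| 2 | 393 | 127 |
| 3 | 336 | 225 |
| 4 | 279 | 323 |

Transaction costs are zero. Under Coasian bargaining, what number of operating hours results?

3

Bargaining reaches the level where marginal profit last exceeds marginal noise damage.
That holds through level 3 (336 ≥ 225) but not at 4 (279 < 323).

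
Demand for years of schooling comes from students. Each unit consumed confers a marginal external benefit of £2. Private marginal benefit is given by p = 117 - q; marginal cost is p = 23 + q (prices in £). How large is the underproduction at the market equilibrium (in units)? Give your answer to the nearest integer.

1 units

Market equilibrium (private): 23 + q = 117 - q → q_m = 47.0000.
Social marginal benefit = demand + MEB = 119 - q.
Set SMB = MC: 119 - q = 23 + q → q* = 48.0000.
Gap = |47.0000 − 48.0000| = 1.0000.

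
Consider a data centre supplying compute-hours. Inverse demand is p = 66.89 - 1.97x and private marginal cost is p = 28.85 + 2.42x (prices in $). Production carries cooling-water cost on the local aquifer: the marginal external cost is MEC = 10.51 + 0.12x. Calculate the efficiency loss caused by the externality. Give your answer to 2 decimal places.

Market equilibrium (private): 28.85 + 2.42x = 66.89 - 1.97x → x_m = 8.6651.
Social marginal cost = private MC + MEC = 39.36 + 2.54x.
Set SMC = demand: 39.36 + 2.54x = 66.89 - 1.97x → x* = 6.1042.
Height of the DWL triangle at x_m is SMC(x_m) − demand(x_m) = MEC(x_m) = 11.5498.
DWL = ½ × 2.5609 × 11.5498 = 14.7889.

DWL = $14.79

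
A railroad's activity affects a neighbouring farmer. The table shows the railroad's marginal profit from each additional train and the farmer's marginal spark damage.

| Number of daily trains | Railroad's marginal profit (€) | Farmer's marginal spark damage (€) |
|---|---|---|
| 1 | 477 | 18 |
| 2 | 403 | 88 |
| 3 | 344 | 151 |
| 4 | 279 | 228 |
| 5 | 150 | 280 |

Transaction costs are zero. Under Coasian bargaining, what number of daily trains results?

Bargaining reaches the level where marginal profit last exceeds marginal spark damage.
That holds through level 4 (279 ≥ 228) but not at 5 (150 < 280).

4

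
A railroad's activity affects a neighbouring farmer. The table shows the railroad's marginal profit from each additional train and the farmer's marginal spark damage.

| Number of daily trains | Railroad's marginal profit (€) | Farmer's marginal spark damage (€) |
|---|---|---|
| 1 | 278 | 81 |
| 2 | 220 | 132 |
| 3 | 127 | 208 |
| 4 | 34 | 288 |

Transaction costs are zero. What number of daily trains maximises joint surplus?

Bargaining reaches the level where marginal profit last exceeds marginal spark damage.
That holds through level 2 (220 ≥ 132) but not at 3 (127 < 208).

2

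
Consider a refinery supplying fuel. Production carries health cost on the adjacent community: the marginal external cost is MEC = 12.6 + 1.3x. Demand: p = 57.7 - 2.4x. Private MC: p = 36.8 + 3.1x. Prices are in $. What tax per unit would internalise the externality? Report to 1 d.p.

Social marginal cost = private MC + MEC = 49.4 + 4.4x.
Set SMC = demand: 49.4 + 4.4x = 57.7 - 2.4x → x* = 1.2206.
The Pigouvian tax equals MEC at x*: 12.6 + 1.3×1.2206 = 14.1868.

tax = $14.2 per unit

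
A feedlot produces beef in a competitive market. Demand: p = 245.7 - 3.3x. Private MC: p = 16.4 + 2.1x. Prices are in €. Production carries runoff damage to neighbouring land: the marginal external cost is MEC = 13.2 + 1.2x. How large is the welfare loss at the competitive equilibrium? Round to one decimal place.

DWL = €311.8

Market equilibrium (private): 16.4 + 2.1x = 245.7 - 3.3x → x_m = 42.4630.
Social marginal cost = private MC + MEC = 29.6 + 3.3x.
Set SMC = demand: 29.6 + 3.3x = 245.7 - 3.3x → x* = 32.7424.
The loss is the area between SMC and demand from x* to x_m; with linear curves that's a triangle of height MEC(x_m).
DWL = ½ × 9.7206 × 64.1556 = 311.8155.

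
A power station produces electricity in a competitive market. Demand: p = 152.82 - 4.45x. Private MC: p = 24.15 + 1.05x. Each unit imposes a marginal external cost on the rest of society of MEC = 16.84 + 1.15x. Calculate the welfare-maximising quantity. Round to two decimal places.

Social marginal cost = private MC + MEC = 40.99 + 2.20x.
Set SMC = demand: 40.99 + 2.20x = 152.82 - 4.45x → x* = 16.8165.

x* = 16.82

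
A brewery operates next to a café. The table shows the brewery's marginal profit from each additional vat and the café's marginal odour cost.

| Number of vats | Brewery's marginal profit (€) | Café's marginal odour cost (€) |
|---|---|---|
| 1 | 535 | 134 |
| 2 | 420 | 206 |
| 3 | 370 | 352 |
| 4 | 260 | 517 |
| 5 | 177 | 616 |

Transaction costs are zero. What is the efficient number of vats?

Bargaining reaches the level where marginal profit last exceeds marginal odour cost.
That holds through level 3 (370 ≥ 352) but not at 4 (260 < 517).

3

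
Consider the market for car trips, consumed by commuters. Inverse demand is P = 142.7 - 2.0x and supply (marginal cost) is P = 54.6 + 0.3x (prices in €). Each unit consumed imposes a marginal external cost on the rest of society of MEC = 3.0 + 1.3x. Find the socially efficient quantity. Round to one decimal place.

x* = 23.6

Social marginal benefit = demand − MEC = 139.7 - 3.3x.
Set SMB = MC: 139.7 - 3.3x = 54.6 + 0.3x → x* = 23.6389.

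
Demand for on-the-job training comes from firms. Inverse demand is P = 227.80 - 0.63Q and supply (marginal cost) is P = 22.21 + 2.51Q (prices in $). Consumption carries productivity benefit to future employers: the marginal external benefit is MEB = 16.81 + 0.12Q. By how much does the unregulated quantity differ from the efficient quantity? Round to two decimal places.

Market equilibrium (private): 22.21 + 2.51Q = 227.80 - 0.63Q → Q_m = 65.4745.
Social marginal benefit = demand + MEB = 244.61 - 0.51Q.
Set SMB = MC: 244.61 - 0.51Q = 22.21 + 2.51Q → Q* = 73.6424.
Gap = |65.4745 − 73.6424| = 8.1679.

8.17 units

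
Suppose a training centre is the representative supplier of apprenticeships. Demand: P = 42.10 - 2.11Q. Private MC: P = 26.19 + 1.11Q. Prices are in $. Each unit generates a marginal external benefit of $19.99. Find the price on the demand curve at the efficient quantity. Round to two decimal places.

P = $18.58

Social marginal cost = private MC − MEB = 6.20 + 1.11Q.
Set SMC = demand: 6.20 + 1.11Q = 42.10 - 2.11Q → Q* = 11.1491.
Consumer price on the demand curve at Q*: 42.10 − 2.11×11.1491 = 18.5754.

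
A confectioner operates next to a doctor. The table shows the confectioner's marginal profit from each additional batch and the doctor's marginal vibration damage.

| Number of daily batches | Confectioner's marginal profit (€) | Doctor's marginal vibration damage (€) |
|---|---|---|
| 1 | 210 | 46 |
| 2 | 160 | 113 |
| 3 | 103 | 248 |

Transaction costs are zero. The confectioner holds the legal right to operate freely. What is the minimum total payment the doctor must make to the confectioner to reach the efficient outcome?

€103

Left alone the confectioner would choose level 3 (marginal profit stays positive).
Efficient level: k* = 2 (marginal profit ≥ marginal vibration damage through 2).
The doctor must at least cover the confectioner's forgone profit from cutting 3→2: 103 = 103.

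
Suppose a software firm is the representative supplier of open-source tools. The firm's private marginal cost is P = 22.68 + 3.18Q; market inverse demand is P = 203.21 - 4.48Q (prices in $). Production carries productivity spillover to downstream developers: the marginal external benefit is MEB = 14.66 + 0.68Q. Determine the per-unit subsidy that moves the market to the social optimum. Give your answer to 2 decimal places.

subsidy = $33.68 per unit

Social marginal cost = private MC − MEB = 8.02 + 2.50Q.
Set SMC = demand: 8.02 + 2.50Q = 203.21 - 4.48Q → Q* = 27.9642.
The Pigouvian subsidy equals MEB at Q*: 14.66 + 0.68×27.9642 = 33.6757.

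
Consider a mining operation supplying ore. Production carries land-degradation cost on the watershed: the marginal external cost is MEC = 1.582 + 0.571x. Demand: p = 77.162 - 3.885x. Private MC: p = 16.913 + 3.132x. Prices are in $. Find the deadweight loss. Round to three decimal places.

DWL = $2.771

Market equilibrium (private): 16.913 + 3.132x = 77.162 - 3.885x → x_m = 8.5861.
Social marginal cost = private MC + MEC = 18.495 + 3.703x.
Set SMC = demand: 18.495 + 3.703x = 77.162 - 3.885x → x* = 7.7315.
The welfare-loss triangle has base |x_m − x*| and height MEC(x_m) (the vertical gap between SMC and demand is zero at x* and MEC at x_m).
DWL = ½ × 0.8546 × 6.4847 = 2.7709.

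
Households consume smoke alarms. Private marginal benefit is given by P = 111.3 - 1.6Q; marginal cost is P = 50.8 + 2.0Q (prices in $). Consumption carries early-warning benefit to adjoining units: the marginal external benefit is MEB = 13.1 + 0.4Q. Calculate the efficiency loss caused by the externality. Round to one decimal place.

Market equilibrium (private): 50.8 + 2.0Q = 111.3 - 1.6Q → Q_m = 16.8056.
Social marginal benefit = demand + MEB = 124.4 - 1.2Q.
Set SMB = MC: 124.4 - 1.2Q = 50.8 + 2.0Q → Q* = 23.0000.
Between Q* and Q_m the wedge SMB − MC runs linearly from 0 to MEB(Q_m), so the loss is a triangle.
DWL = ½ × 6.1944 × 19.8222 = 61.3933.

DWL = $61.4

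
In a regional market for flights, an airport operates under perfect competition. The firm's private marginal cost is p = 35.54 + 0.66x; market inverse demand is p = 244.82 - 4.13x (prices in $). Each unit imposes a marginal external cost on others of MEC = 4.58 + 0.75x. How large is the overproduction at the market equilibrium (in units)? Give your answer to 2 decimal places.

Market equilibrium (private): 35.54 + 0.66x = 244.82 - 4.13x → x_m = 43.6910.
Social marginal cost = private MC + MEC = 40.12 + 1.41x.
Set SMC = demand: 40.12 + 1.41x = 244.82 - 4.13x → x* = 36.9495.
Gap = |43.6910 − 36.9495| = 6.7415.

6.74 units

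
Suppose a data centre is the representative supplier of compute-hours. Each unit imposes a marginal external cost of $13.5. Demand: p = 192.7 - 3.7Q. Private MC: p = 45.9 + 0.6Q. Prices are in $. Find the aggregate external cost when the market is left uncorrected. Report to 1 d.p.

$460.9

Market equilibrium (private): 45.9 + 0.6Q = 192.7 - 3.7Q → Q_m = 34.1395.
Total external cost = MEC × Q_m = 13.5 × 34.1395 = 460.8833.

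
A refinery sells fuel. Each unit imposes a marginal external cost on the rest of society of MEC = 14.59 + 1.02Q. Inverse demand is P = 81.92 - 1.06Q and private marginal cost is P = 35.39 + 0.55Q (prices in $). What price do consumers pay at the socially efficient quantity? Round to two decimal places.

P = $69.05

Social marginal cost = private MC + MEC = 49.98 + 1.57Q.
Set SMC = demand: 49.98 + 1.57Q = 81.92 - 1.06Q → Q* = 12.1445.
Consumer price on the demand curve at Q*: 81.92 − 1.06×12.1445 = 69.0468.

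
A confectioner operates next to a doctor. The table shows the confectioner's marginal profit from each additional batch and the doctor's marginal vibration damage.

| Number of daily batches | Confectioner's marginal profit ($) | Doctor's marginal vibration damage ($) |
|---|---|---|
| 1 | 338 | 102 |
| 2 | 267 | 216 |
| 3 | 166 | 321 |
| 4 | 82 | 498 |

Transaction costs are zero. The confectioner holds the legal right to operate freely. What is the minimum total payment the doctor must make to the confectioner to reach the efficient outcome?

Left alone the confectioner would choose level 4 (marginal profit stays positive).
Efficient level: k* = 2 (marginal profit ≥ marginal vibration damage through 2).
The doctor must at least cover the confectioner's forgone profit from cutting 4→2: 166 + 82 = 248.

$248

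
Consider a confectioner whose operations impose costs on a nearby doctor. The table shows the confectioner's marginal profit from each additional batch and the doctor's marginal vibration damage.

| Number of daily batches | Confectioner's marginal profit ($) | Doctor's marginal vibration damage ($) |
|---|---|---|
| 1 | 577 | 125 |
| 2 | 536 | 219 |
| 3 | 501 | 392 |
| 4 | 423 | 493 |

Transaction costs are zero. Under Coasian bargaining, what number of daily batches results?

Bargaining reaches the level where marginal profit last exceeds marginal vibration damage.
That holds through level 3 (501 ≥ 392) but not at 4 (423 < 493).

3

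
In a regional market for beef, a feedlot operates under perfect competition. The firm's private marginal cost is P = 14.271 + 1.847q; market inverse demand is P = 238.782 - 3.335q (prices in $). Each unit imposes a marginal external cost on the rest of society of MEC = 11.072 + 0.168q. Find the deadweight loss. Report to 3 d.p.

Market equilibrium (private): 14.271 + 1.847q = 238.782 - 3.335q → q_m = 43.3252.
Social marginal cost = private MC + MEC = 25.343 + 2.015q.
Set SMC = demand: 25.343 + 2.015q = 238.782 - 3.335q → q* = 39.8951.
The loss is the area between SMC and demand from q* to q_m; with linear curves that's a triangle of height MEC(q_m).
DWL = ½ × 3.4301 × 18.3506 = 31.4722.

DWL = $31.472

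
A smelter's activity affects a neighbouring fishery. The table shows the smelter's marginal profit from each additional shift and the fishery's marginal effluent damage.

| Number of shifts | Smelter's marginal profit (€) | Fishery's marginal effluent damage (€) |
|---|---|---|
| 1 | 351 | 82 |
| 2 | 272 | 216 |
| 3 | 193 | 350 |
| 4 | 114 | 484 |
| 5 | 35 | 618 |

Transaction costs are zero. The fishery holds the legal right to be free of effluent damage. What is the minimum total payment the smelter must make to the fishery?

€298

Efficient level: marginal profit ≥ marginal effluent damage through level 2, so k* = 2.
With the fishery holding the right, the smelter must at least compensate total damage at k*: 82 + 216 = 298.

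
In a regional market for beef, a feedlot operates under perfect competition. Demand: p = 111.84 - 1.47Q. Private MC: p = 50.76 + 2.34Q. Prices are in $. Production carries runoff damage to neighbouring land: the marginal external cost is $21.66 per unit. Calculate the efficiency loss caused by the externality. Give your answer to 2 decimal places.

DWL = $61.57

Market equilibrium (private): 50.76 + 2.34Q = 111.84 - 1.47Q → Q_m = 16.0315.
Social marginal cost = private MC + MEC = 72.42 + 2.34Q.
Set SMC = demand: 72.42 + 2.34Q = 111.84 - 1.47Q → Q* = 10.3465.
Between Q* and Q_m the wedge SMC − demand runs linearly from 0 to MEC(Q_m), so the loss is a triangle.
DWL = ½ × 5.6850 × 21.6600 = 61.5686.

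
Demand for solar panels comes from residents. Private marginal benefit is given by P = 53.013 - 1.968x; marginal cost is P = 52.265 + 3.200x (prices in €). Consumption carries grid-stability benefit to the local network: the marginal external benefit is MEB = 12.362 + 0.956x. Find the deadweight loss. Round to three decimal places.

Market equilibrium (private): 52.265 + 3.200x = 53.013 - 1.968x → x_m = 0.1447.
Social marginal benefit = demand + MEB = 65.375 - 1.012x.
Set SMB = MC: 65.375 - 1.012x = 52.265 + 3.200x → x* = 3.1125.
Height of the DWL triangle at x_m is SMB(x_m) − MC(x_m) = MEB(x_m) = 12.5004.
DWL = ½ × 2.9678 × 12.5004 = 18.5493.

DWL = €18.549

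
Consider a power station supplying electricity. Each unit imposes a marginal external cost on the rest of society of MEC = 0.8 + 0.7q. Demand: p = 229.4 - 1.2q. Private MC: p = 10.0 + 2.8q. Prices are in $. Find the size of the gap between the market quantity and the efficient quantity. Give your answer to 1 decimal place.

8.3 units

Market equilibrium (private): 10.0 + 2.8q = 229.4 - 1.2q → q_m = 54.8500.
Social marginal cost = private MC + MEC = 10.8 + 3.5q.
Set SMC = demand: 10.8 + 3.5q = 229.4 - 1.2q → q* = 46.5106.
Gap = |54.8500 − 46.5106| = 8.3394.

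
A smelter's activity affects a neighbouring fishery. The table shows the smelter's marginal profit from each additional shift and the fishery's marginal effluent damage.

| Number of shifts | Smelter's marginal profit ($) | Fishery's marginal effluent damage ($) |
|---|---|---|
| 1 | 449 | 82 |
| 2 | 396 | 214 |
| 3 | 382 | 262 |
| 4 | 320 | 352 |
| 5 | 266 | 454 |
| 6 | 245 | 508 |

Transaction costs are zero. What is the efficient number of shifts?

3

Bargaining reaches the level where marginal profit last exceeds marginal effluent damage.
That holds through level 3 (382 ≥ 262) but not at 4 (320 < 352).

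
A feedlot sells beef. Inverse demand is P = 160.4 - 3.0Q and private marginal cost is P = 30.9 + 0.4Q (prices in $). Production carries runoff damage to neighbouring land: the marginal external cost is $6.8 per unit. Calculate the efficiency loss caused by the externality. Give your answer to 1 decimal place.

DWL = $6.8

Market equilibrium (private): 30.9 + 0.4Q = 160.4 - 3.0Q → Q_m = 38.0882.
Social marginal cost = private MC + MEC = 37.7 + 0.4Q.
Set SMC = demand: 37.7 + 0.4Q = 160.4 - 3.0Q → Q* = 36.0882.
The loss is the area between SMC and demand from Q* to Q_m; with linear curves that's a triangle of height MEC(Q_m).
DWL = ½ × 2.0000 × 6.8000 = 6.8000.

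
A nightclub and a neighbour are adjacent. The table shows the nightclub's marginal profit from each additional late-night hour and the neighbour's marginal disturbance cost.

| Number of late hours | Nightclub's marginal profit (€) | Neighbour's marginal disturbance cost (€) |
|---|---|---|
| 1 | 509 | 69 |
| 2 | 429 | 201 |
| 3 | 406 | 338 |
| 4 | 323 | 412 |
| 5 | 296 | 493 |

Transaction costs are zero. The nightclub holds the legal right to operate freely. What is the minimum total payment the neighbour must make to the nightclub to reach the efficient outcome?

€619

Left alone the nightclub would choose level 5 (marginal profit stays positive).
Efficient level: k* = 3 (marginal profit ≥ marginal disturbance cost through 3).
The neighbour must at least cover the nightclub's forgone profit from cutting 5→3: 323 + 296 = 619.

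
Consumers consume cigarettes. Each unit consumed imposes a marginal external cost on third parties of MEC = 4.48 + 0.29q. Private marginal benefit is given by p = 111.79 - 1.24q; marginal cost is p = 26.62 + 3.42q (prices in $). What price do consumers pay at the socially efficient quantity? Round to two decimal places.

Social marginal benefit = demand − MEC = 107.31 - 1.53q.
Set SMB = MC: 107.31 - 1.53q = 26.62 + 3.42q → q* = 16.3010.
Consumer price on the demand curve at q*: 111.79 − 1.24×16.3010 = 91.5768.

P = $91.58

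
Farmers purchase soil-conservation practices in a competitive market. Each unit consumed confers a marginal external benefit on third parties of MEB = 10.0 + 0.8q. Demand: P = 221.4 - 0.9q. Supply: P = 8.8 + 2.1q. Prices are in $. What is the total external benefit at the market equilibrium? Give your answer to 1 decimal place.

$2717.5

Market equilibrium (private): 8.8 + 2.1q = 221.4 - 0.9q → q_m = 70.8667.
Total external benefit = ∫₀^{q_m} (10.0 + 0.8q) dq = 10.0×70.8667 + ½×0.8×70.8667² = 2717.5027.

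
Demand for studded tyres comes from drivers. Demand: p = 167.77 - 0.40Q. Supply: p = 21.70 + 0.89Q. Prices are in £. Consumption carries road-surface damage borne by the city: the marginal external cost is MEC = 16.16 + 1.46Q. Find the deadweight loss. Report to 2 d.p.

DWL = £5988.15

Market equilibrium (private): 21.70 + 0.89Q = 167.77 - 0.40Q → Q_m = 113.2326.
Social marginal benefit = demand − MEC = 151.61 - 1.86Q.
Set SMB = MC: 151.61 - 1.86Q = 21.70 + 0.89Q → Q* = 47.2400.
Height of the DWL triangle at Q_m is MC(Q_m) − SMB(Q_m) = MEC(Q_m) = 181.4795.
DWL = ½ × 65.9926 × 181.4795 = 5988.1520.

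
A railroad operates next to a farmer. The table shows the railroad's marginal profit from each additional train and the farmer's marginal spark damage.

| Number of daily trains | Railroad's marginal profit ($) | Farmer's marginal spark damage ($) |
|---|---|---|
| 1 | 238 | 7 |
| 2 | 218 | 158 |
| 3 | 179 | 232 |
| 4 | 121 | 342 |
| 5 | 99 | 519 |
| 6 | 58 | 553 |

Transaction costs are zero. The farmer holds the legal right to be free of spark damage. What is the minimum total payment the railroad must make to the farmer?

Efficient level: marginal profit ≥ marginal spark damage through level 2, so k* = 2.
With the farmer holding the right, the railroad must at least compensate total damage at k*: 7 + 158 = 165.

$165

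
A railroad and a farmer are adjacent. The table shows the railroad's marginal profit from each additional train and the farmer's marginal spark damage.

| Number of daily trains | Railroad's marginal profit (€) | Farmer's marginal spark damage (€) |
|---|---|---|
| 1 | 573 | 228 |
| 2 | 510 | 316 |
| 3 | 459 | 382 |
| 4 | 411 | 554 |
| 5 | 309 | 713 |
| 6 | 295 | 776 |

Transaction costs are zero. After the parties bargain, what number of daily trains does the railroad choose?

Bargaining reaches the level where marginal profit last exceeds marginal spark damage.
That holds through level 3 (459 ≥ 382) but not at 4 (411 < 554).

3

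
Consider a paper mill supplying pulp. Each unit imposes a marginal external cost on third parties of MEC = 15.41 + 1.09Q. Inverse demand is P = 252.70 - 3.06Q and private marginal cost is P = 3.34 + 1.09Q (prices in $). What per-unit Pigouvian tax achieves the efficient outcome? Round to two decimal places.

Social marginal cost = private MC + MEC = 18.75 + 2.18Q.
Set SMC = demand: 18.75 + 2.18Q = 252.70 - 3.06Q → Q* = 44.6469.
The Pigouvian tax equals MEC at Q*: 15.41 + 1.09×44.6469 = 64.0751.

tax = $64.08 per unit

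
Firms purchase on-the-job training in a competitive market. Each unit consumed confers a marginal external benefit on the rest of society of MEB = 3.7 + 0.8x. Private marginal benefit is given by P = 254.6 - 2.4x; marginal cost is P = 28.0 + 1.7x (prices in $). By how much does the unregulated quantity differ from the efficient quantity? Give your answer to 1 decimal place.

Market equilibrium (private): 28.0 + 1.7x = 254.6 - 2.4x → x_m = 55.2683.
Social marginal benefit = demand + MEB = 258.3 - 1.6x.
Set SMB = MC: 258.3 - 1.6x = 28.0 + 1.7x → x* = 69.7879.
Gap = |55.2683 − 69.7879| = 14.5196.

14.5 units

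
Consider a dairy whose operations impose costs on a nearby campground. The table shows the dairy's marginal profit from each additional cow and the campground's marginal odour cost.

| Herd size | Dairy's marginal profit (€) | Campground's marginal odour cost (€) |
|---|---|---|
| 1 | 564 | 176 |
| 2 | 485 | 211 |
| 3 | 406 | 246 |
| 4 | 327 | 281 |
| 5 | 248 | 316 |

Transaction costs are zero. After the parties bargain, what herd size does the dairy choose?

4

Bargaining reaches the level where marginal profit last exceeds marginal odour cost.
That holds through level 4 (327 ≥ 281) but not at 5 (248 < 316).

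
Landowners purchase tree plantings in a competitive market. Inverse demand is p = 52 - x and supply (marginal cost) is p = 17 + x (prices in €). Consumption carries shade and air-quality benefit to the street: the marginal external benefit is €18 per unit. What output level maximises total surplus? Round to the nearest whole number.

Social marginal benefit = demand + MEB = 70 - x.
Set SMB = MC: 70 - x = 17 + x → x* = 26.5000.

x* = 27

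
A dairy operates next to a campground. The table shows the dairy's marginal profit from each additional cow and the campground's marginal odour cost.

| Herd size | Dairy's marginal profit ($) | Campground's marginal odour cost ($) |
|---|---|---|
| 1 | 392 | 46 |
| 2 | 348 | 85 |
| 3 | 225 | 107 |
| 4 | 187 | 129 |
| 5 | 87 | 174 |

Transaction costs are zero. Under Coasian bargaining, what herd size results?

Bargaining reaches the level where marginal profit last exceeds marginal odour cost.
That holds through level 4 (187 ≥ 129) but not at 5 (87 < 174).

4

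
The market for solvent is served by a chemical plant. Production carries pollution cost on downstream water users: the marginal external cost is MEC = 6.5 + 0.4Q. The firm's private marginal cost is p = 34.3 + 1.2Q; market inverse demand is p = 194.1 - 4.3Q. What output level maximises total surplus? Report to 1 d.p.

Social marginal cost = private MC + MEC = 40.8 + 1.6Q.
Set SMC = demand: 40.8 + 1.6Q = 194.1 - 4.3Q → Q* = 25.9831.

Q* = 26.0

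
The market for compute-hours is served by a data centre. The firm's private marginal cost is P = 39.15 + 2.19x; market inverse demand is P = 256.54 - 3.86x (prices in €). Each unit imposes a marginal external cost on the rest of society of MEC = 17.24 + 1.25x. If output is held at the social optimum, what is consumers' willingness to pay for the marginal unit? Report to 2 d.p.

P = €150.71

Social marginal cost = private MC + MEC = 56.39 + 3.44x.
Set SMC = demand: 56.39 + 3.44x = 256.54 - 3.86x → x* = 27.4178.
Consumer price on the demand curve at x*: 256.54 − 3.86×27.4178 = 150.7073.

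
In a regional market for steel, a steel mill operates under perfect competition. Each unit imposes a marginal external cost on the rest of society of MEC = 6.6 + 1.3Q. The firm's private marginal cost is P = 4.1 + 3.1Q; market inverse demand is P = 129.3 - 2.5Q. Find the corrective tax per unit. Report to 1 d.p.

Social marginal cost = private MC + MEC = 10.7 + 4.4Q.
Set SMC = demand: 10.7 + 4.4Q = 129.3 - 2.5Q → Q* = 17.1884.
The Pigouvian tax equals MEC at Q*: 6.6 + 1.3×17.1884 = 28.9449.

tax = 28.9 per unit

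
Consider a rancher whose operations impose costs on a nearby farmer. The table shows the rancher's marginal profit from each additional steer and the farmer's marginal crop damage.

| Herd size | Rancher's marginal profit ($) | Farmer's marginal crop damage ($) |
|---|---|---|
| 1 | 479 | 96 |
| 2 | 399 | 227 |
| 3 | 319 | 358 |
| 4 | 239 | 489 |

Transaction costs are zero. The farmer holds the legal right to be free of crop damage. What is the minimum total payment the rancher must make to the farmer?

$323

Efficient level: marginal profit ≥ marginal crop damage through level 2, so k* = 2.
With the farmer holding the right, the rancher must at least compensate total damage at k*: 96 + 227 = 323.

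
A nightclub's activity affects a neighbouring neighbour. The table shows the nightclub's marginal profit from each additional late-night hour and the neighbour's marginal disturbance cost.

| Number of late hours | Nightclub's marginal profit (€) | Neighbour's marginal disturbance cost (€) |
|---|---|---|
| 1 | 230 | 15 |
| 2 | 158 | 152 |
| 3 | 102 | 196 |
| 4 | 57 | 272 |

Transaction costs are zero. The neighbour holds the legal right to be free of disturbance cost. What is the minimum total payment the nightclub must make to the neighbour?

€167

Efficient level: marginal profit ≥ marginal disturbance cost through level 2, so k* = 2.
With the neighbour holding the right, the nightclub must at least compensate total damage at k*: 15 + 152 = 167.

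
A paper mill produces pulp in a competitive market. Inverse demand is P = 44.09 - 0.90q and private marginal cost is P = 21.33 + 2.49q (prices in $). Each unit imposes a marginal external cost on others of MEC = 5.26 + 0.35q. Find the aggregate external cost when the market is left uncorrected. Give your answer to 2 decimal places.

$43.20

Market equilibrium (private): 21.33 + 2.49q = 44.09 - 0.90q → q_m = 6.7139.
Total external cost = ∫₀^{q_m} (5.26 + 0.35q) dq = 5.26×6.7139 + ½×0.35×6.7139² = 43.2035.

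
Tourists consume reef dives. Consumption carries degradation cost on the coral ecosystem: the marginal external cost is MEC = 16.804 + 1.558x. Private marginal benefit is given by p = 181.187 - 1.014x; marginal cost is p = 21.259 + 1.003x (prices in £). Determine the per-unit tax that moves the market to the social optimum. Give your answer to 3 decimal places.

Social marginal benefit = demand − MEC = 164.383 - 2.572x.
Set SMB = MC: 164.383 - 2.572x = 21.259 + 1.003x → x* = 40.0347.
The Pigouvian tax equals MEC at x*: 16.804 + 1.558×40.0347 = 79.1781.

tax = £79.178 per unit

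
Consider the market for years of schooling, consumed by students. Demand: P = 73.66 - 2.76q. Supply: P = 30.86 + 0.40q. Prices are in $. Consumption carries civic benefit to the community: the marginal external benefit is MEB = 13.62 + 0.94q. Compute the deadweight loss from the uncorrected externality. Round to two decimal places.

DWL = $156.40

Market equilibrium (private): 30.86 + 0.40q = 73.66 - 2.76q → q_m = 13.5443.
Social marginal benefit = demand + MEB = 87.28 - 1.82q.
Set SMB = MC: 87.28 - 1.82q = 30.86 + 0.40q → q* = 25.4144.
The welfare-loss triangle has base |q_m − q*| and height MEB(q_m) (the vertical gap between SMB and MC is zero at q* and MEB at q_m).
DWL = ½ × 11.8701 × 26.3516 = 156.3981.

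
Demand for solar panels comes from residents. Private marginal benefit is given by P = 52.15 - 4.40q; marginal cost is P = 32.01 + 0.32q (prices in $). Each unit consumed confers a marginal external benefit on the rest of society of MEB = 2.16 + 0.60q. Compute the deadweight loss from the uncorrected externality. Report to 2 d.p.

DWL = $2.70

Market equilibrium (private): 32.01 + 0.32q = 52.15 - 4.40q → q_m = 4.2669.
Social marginal benefit = demand + MEB = 54.31 - 3.80q.
Set SMB = MC: 54.31 - 3.80q = 32.01 + 0.32q → q* = 5.4126.
The loss is the area between SMB and MC from q* to q_m; with linear curves that's a triangle of height MEB(q_m).
DWL = ½ × 1.1457 × 4.7202 = 2.7040.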